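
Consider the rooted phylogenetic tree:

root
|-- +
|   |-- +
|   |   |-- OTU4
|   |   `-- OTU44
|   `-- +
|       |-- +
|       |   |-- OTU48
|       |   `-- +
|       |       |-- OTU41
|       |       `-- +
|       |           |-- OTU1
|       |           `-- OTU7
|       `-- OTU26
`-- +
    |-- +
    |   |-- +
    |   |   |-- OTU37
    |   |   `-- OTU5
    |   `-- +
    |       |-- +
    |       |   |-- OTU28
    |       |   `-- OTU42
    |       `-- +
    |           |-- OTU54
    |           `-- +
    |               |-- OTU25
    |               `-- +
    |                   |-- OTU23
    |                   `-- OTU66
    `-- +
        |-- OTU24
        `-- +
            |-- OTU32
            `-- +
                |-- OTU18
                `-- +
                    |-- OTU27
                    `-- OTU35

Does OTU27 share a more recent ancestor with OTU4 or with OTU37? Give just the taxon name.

The MRCA of OTU27 and OTU37 subtends (((OTU37,OTU5),((OTU28,OTU42),(OTU54,(OTU25,(OTU23,OTU66))))),(OTU24,(OTU32,(OTU18,(OTU27,OTU35))))) (13 taxa).
The MRCA of OTU27 and OTU4 is the root, subtending the entire tree (20 taxa).
The first is nested inside the second, so OTU27 shares a more recent common ancestor with OTU37.

OTU37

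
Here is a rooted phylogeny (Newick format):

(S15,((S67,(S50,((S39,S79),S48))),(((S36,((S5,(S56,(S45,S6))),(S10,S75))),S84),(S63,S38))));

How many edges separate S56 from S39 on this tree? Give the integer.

The MRCA of S56 and S39 is the node subtending ((S67,(S50,((S39,S79),S48))),(((S36,((S5,(S56,(S45,S6))),(S10,S75))),S84),(S63,S38))).
From S56 up to that node: 7 branches. From S39 up to the same node: 5 branches. Total: 7 + 5 = 12.

12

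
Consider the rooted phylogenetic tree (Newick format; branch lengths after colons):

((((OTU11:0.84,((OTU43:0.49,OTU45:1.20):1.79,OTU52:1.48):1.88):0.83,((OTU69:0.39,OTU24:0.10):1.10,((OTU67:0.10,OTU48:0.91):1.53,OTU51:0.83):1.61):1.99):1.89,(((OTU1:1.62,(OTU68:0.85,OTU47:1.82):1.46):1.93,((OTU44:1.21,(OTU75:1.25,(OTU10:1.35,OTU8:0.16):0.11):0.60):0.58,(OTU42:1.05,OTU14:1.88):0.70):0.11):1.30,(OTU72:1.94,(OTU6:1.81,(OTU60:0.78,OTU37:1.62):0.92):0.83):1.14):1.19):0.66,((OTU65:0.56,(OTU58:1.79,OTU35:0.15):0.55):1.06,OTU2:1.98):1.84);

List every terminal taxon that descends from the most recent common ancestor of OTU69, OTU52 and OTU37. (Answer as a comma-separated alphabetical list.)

OTU1, OTU10, OTU11, OTU14, OTU24, OTU37, OTU42, OTU43, OTU44, OTU45, OTU47, OTU48, OTU51, OTU52, OTU6, OTU60, OTU67, OTU68, OTU69, OTU72, OTU75, OTU8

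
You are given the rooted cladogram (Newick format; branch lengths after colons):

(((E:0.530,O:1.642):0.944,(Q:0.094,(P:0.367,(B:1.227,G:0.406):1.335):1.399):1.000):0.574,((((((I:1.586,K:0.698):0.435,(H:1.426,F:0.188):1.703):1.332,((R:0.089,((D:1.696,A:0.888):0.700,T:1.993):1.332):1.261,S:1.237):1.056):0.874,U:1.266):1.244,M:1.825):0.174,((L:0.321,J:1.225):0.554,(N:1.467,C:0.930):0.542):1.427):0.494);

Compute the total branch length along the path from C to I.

The path runs C → … → MRCA → … → I; the MRCA is the node subtending ((((((I,K),(H,F)),((R,((D,A),T)),S)),U),M),((L,J),(N,C))).
Branch lengths along that path: 0.930 + 0.542 + 1.427 + 0.174 + 1.244 + 0.874 + 1.332 + 0.435 + 1.586 = 8.544.

8.544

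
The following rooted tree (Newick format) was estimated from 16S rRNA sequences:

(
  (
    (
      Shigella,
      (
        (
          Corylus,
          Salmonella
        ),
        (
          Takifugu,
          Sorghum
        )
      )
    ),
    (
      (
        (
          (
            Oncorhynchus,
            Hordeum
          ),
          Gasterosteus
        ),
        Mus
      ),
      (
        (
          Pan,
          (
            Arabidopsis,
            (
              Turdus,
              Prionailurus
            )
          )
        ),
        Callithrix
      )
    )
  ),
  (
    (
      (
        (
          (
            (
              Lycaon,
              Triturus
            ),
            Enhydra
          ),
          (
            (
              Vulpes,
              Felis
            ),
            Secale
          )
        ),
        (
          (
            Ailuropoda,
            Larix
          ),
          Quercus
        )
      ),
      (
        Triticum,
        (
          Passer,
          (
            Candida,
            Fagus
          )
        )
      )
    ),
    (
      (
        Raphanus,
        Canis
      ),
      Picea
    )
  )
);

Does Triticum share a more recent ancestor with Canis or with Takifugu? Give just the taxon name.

Canis

The MRCA of Triticum and Canis subtends ((((((Lycaon,Triturus),Enhydra),((Vulpes,Felis),Secale)),((Ailuropoda,Larix),Quercus)),(Triticum,(Passer,(Candida,Fagus)))),((Raphanus,Canis),Picea)) (16 taxa).
The MRCA of Triticum and Takifugu is the root, subtending the entire tree (30 taxa).
The first is nested inside the second, so Triticum shares a more recent common ancestor with Canis.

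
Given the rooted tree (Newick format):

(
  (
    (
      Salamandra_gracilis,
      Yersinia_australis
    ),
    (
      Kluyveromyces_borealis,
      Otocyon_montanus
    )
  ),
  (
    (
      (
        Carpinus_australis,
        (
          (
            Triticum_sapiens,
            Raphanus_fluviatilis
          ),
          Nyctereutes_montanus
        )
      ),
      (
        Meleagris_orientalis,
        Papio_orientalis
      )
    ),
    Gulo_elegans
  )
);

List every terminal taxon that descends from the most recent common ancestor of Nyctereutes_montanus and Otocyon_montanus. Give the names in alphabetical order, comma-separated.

Carpinus_australis, Gulo_elegans, Kluyveromyces_borealis, Meleagris_orientalis, Nyctereutes_montanus, Otocyon_montanus, Papio_orientalis, Raphanus_fluviatilis, Salamandra_gracilis, Triticum_sapiens, Yersinia_australis

Tracing Nyctereutes_montanus: it sits inside ((Triticum_sapiens,Raphanus_fluviatilis),Nyctereutes_montanus).
Tracing Otocyon_montanus: it sits inside (Kluyveromyces_borealis,Otocyon_montanus).
The smallest clade enclosing both is the whole tree (their MRCA is the root), so the answer is all 11 tips in alphabetical order.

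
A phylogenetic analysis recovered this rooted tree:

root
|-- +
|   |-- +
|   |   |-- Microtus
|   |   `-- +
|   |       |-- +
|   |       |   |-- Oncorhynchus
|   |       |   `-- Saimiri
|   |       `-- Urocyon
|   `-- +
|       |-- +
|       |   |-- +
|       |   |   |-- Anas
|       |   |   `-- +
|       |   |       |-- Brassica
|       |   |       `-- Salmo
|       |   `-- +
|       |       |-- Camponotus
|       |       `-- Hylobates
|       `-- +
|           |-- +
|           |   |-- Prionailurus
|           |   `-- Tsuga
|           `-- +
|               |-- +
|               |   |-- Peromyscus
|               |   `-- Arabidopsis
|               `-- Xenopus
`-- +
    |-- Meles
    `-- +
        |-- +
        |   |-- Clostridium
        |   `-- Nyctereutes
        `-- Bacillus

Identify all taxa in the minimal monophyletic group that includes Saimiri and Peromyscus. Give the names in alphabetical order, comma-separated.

Anas, Arabidopsis, Brassica, Camponotus, Hylobates, Microtus, Oncorhynchus, Peromyscus, Prionailurus, Saimiri, Salmo, Tsuga, Urocyon, Xenopus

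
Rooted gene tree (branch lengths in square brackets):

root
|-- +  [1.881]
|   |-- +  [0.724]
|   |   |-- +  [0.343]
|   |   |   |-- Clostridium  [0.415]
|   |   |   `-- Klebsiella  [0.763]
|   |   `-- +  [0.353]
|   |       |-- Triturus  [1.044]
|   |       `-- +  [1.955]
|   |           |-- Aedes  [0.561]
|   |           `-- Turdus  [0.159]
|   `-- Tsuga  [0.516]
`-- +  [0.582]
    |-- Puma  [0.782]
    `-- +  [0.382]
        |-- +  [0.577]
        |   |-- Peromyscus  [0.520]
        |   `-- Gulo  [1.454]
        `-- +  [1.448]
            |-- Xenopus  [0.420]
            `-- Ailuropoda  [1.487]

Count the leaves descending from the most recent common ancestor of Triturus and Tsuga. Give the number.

6

The MRCA of Triturus and Tsuga is the node subtending (((Clostridium,Klebsiella),(Triturus,(Aedes,Turdus))),Tsuga).
That clade contains 6 terminal taxa: Aedes, Clostridium, Klebsiella, Triturus, Tsuga, Turdus.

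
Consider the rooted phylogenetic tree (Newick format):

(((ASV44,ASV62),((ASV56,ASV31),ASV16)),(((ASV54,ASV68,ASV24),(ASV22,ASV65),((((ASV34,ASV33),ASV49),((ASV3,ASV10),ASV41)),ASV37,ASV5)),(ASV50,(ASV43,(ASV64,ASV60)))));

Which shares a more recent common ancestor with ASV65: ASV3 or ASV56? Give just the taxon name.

ASV3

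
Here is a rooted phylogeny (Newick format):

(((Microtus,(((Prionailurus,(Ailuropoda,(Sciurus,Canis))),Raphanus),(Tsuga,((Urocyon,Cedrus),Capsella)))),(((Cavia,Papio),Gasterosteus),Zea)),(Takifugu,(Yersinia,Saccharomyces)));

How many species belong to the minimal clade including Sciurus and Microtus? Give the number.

The MRCA of Sciurus and Microtus is the node subtending (Microtus,(((Prionailurus,(Ailuropoda,(Sciurus,Canis))),Raphanus),(Tsuga,((Urocyon,Cedrus),Capsella)))).
That clade contains 10 terminal taxa: Ailuropoda, Canis, Capsella, Cedrus, Microtus, Prionailurus, Raphanus, Sciurus, Tsuga, Urocyon.

10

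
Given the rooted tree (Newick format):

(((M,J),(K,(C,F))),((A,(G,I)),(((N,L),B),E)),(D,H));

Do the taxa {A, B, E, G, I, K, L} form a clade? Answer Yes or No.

The MRCA of the listed taxa is the root, so the smallest clade containing them is the whole tree.
That clade also contains C, D, F, H, J, M, N, which are not in the proposed group, so the group is not monophyletic.

No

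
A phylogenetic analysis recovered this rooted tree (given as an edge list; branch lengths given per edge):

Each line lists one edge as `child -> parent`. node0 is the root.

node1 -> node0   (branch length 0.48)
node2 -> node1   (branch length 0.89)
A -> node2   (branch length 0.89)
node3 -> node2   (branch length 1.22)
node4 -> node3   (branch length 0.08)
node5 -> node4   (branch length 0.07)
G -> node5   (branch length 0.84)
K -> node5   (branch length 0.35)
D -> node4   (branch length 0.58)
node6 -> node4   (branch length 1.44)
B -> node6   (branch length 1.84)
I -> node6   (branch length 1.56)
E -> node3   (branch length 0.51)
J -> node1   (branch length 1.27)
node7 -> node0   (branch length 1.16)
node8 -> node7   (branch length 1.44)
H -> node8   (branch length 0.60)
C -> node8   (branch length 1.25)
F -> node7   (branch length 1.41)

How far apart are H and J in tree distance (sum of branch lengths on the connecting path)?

4.95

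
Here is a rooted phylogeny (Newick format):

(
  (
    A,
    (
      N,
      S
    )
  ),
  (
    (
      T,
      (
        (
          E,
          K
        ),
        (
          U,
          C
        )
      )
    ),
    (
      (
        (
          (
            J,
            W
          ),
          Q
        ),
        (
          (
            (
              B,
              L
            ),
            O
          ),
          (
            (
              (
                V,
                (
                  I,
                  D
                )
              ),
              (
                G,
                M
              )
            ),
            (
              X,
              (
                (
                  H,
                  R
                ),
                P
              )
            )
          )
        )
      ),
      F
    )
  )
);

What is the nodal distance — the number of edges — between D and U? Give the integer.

12

The MRCA of D and U is the node subtending ((T,((E,K),(U,C))),((((J,W),Q),(((B,L),O),(((V,(I,D)),(G,M)),(X,((H,R),P))))),F)).
From D up to that node: 8 branches. From U up to the same node: 4 branches. Total: 8 + 4 = 12.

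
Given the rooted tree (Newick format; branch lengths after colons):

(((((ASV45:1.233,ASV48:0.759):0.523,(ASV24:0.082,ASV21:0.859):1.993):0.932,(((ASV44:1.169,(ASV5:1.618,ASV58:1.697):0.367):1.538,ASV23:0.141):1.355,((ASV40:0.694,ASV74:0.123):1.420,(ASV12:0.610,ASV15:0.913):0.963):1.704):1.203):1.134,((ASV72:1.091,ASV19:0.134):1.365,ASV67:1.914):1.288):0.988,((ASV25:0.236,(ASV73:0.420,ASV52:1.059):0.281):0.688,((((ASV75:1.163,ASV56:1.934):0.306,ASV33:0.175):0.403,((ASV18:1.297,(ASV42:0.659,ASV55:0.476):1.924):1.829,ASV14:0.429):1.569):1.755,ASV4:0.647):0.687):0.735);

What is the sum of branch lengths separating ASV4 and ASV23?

The path runs ASV4 → … → MRCA → … → ASV23; the MRCA is the root of the tree.
Branch lengths along that path: 0.647 + 0.687 + 0.735 + 0.988 + 1.134 + 1.203 + 1.355 + 0.141 = 6.890.

6.890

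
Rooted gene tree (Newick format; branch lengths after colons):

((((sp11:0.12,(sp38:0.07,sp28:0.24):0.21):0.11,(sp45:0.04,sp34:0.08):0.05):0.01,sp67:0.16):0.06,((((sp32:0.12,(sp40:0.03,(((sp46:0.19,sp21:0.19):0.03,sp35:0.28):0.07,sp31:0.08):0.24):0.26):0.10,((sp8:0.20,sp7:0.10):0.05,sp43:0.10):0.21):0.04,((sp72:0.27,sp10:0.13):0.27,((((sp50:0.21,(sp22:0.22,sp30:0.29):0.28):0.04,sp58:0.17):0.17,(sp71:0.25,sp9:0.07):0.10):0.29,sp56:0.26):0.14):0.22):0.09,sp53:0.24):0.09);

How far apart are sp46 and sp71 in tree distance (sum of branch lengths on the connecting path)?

1.93

The path runs sp46 → … → MRCA → … → sp71; the MRCA is the node subtending (((sp32,(sp40,(((sp46,sp21),sp35),sp31))),((sp8,sp7),sp43)),((sp72,sp10),((((sp50,(sp22,sp30)),sp58),(sp71,sp9)),sp56))).
Branch lengths along that path: 0.19 + 0.03 + 0.07 + 0.24 + 0.26 + 0.10 + 0.04 + 0.22 + 0.14 + 0.29 + 0.10 + 0.25 = 1.93.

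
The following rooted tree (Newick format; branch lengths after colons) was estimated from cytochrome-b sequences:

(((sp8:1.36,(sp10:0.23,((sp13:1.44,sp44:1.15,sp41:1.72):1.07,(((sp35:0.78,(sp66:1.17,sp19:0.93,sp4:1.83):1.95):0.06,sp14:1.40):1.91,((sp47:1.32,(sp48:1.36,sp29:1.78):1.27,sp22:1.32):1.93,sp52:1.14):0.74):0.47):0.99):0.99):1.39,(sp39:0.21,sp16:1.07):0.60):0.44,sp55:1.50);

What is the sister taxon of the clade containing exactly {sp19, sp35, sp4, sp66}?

The clade containing exactly {sp19, sp35, sp4, sp66} attaches to the tree at the node subtending ((sp35,(sp66,sp19,sp4)),sp14).
The other lineage descending from that same node — the sister group — is the single tip sp14.

sp14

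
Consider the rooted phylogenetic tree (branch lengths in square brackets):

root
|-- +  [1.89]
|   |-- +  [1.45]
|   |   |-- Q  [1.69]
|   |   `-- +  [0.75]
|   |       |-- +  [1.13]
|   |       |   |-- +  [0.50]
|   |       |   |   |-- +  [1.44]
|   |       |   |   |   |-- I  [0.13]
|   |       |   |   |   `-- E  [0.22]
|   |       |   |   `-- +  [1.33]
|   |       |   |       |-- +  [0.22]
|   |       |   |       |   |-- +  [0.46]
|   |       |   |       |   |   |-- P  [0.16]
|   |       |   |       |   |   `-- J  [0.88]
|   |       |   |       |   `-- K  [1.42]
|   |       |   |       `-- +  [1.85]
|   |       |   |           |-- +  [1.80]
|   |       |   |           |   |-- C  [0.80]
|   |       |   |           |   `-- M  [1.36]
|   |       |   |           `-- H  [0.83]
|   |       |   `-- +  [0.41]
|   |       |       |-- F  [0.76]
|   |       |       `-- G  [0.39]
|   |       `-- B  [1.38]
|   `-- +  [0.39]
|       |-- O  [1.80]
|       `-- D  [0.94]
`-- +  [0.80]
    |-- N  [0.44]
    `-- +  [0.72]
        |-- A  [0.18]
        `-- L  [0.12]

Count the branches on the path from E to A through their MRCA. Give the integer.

The MRCA of E and A is the root of the tree.
From E up to that node: 7 branches. From A up to the same node: 3 branches. Total: 7 + 3 = 10.

10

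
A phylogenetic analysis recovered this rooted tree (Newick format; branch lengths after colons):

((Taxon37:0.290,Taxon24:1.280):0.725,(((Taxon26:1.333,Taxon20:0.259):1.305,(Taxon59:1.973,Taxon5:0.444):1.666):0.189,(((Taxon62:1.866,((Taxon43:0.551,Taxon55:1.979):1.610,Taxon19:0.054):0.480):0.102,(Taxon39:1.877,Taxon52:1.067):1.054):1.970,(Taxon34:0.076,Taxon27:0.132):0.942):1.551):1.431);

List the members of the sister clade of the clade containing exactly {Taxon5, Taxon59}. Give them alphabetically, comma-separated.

Taxon20, Taxon26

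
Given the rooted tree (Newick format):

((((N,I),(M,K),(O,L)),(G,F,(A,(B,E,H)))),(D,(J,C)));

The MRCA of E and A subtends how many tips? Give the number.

The MRCA of E and A is the node subtending (A,(B,E,H)).
That clade contains 4 terminal taxa: A, B, E, H.

4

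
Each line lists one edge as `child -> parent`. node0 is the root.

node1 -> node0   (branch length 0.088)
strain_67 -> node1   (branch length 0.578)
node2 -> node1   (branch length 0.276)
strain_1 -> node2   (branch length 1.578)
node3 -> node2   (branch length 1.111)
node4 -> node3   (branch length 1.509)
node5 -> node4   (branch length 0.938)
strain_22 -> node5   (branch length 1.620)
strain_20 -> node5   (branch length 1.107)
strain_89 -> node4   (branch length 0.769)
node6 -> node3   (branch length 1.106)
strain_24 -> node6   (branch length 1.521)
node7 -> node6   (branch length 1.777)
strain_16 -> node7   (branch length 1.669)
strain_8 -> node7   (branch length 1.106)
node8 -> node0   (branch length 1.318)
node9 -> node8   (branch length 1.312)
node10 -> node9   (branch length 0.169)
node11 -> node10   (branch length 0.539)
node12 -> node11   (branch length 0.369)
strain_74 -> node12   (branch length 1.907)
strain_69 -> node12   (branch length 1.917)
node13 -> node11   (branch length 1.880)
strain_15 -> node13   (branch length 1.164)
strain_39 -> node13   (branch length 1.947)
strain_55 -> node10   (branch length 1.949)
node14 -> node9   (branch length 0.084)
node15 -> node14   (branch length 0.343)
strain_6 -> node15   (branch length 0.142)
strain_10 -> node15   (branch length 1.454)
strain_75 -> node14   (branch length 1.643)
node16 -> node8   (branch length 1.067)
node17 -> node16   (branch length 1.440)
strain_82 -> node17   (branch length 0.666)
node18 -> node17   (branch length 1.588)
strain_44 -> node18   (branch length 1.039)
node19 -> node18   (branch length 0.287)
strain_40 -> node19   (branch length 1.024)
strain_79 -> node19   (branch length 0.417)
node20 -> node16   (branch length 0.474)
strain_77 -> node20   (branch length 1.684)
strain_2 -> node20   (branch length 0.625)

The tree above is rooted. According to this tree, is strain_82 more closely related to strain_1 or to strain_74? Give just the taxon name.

The MRCA of strain_82 and strain_74 subtends (((((strain_74,strain_69),(strain_15,strain_39)),strain_55),((strain_6,strain_10),strain_75)),((strain_82,(strain_44,(strain_40,strain_79))),(strain_77,strain_2))) (14 taxa).
The MRCA of strain_82 and strain_1 is the root, subtending the entire tree (22 taxa).
The first is nested inside the second, so strain_82 shares a more recent common ancestor with strain_74.

strain_74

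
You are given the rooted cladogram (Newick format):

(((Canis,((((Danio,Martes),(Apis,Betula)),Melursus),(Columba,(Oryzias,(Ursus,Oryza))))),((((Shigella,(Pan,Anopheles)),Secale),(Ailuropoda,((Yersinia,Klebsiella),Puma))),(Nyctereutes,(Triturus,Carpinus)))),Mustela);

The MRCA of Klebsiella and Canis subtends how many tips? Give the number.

The MRCA of Klebsiella and Canis is the node subtending ((Canis,((((Danio,Martes),(Apis,Betula)),Melursus),(Columba,(Oryzias,(Ursus,Oryza))))),((((Shigella,(Pan,Anopheles)),Secale),(Ailuropoda,((Yersinia,Klebsiella),Puma))),(Nyctereutes,(Triturus,Carpinus)))).
That clade contains 21 terminal taxa: Ailuropoda, Anopheles, Apis, Betula, Canis, Carpinus, Columba, Danio, Klebsiella, Martes, Melursus, Nyctereutes, Oryza, Oryzias, Pan, Puma, Secale, Shigella, Triturus, Ursus, Yersinia.

21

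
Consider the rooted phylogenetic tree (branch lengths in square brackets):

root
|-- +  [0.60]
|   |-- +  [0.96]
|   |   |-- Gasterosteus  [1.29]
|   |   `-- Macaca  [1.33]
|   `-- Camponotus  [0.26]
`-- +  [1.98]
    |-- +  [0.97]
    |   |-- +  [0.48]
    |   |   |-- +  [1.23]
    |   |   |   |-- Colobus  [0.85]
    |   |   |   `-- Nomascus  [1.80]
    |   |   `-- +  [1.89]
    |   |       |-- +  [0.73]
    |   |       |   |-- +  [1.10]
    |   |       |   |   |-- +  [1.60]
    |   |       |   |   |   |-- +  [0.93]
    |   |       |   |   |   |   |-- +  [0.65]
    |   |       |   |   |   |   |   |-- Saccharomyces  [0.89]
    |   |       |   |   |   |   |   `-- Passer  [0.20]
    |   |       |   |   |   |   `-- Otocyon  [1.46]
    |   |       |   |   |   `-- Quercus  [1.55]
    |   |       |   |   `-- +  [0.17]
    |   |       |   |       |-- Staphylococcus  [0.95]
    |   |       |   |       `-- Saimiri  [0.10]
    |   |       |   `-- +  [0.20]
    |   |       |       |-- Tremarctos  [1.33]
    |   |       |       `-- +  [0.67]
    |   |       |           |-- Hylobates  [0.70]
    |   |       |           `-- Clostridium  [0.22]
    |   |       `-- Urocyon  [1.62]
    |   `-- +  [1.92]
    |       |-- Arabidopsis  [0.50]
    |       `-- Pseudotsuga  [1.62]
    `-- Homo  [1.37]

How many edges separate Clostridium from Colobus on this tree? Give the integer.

The MRCA of Clostridium and Colobus is the node subtending ((Colobus,Nomascus),((((((Saccharomyces,Passer),Otocyon),Quercus),(Staphylococcus,Saimiri)),(Tremarctos,(Hylobates,Clostridium))),Urocyon)).
From Clostridium up to that node: 5 branches. From Colobus up to the same node: 2 branches. Total: 5 + 2 = 7.

7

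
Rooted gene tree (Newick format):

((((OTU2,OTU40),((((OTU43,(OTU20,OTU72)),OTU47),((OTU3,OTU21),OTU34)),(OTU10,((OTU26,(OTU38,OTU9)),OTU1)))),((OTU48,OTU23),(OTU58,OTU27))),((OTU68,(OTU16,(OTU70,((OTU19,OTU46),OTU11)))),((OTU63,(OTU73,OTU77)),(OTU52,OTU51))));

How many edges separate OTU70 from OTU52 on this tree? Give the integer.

The MRCA of OTU70 and OTU52 is the node subtending ((OTU68,(OTU16,(OTU70,((OTU19,OTU46),OTU11)))),((OTU63,(OTU73,OTU77)),(OTU52,OTU51))).
From OTU70 up to that node: 4 branches. From OTU52 up to the same node: 3 branches. Total: 4 + 3 = 7.

7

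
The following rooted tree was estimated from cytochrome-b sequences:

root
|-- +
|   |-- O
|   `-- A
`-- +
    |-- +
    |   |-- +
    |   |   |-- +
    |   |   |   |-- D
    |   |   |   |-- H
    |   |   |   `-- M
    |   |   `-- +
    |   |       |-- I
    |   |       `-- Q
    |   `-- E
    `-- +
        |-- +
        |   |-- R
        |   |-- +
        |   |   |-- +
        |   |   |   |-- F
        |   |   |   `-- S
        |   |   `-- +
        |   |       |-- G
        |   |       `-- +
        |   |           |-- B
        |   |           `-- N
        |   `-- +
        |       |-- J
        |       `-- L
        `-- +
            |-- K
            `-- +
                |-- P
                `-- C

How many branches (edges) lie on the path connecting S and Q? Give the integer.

The MRCA of S and Q is the node subtending ((((D,H,M),(I,Q)),E),((R,((F,S),(G,(B,N))),(J,L)),(K,(P,C)))).
From S up to that node: 5 branches. From Q up to the same node: 4 branches. Total: 5 + 4 = 9.

9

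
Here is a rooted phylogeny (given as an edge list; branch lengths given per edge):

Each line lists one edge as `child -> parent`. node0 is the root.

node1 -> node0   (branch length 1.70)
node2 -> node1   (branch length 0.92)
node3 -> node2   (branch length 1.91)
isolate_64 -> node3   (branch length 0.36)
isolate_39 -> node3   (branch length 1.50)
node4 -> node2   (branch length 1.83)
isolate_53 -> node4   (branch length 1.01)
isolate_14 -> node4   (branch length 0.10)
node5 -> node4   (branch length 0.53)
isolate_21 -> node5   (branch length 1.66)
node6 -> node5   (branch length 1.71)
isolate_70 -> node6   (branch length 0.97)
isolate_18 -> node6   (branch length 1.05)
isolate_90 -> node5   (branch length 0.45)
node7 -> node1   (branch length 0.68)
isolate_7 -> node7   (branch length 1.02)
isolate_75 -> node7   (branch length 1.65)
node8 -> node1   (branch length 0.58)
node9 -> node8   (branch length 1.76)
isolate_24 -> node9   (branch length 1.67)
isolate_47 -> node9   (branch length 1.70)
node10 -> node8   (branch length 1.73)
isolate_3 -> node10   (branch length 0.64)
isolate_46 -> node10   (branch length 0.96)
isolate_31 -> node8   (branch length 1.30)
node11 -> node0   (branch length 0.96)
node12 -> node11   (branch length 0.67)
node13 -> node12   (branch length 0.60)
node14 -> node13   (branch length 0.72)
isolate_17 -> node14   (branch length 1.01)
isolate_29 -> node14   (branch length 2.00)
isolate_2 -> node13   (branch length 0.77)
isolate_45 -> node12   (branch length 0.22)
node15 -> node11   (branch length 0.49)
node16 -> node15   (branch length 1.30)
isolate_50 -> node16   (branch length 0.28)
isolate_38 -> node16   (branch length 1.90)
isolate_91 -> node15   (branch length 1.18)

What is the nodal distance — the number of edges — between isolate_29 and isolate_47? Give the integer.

The MRCA of isolate_29 and isolate_47 is the root of the tree.
From isolate_29 up to that node: 5 branches. From isolate_47 up to the same node: 4 branches. Total: 5 + 4 = 9.

9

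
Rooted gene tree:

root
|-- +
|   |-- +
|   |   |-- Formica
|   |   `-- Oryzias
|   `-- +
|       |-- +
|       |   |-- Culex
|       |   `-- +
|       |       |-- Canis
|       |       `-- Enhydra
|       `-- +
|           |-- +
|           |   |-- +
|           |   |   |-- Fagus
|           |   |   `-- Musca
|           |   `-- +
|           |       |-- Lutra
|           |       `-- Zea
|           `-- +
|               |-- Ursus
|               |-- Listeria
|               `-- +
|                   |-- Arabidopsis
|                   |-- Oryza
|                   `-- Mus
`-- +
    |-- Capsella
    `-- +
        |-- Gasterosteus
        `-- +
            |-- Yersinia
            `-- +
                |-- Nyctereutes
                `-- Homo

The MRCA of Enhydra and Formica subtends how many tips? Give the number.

The MRCA of Enhydra and Formica is the node subtending ((Formica,Oryzias),((Culex,(Canis,Enhydra)),(((Fagus,Musca),(Lutra,Zea)),(Ursus,Listeria,(Arabidopsis,Oryza,Mus))))).
That clade contains 14 terminal taxa: Arabidopsis, Canis, Culex, Enhydra, Fagus, Formica, Listeria, Lutra, Mus, Musca, Oryza, Oryzias, Ursus, Zea.

14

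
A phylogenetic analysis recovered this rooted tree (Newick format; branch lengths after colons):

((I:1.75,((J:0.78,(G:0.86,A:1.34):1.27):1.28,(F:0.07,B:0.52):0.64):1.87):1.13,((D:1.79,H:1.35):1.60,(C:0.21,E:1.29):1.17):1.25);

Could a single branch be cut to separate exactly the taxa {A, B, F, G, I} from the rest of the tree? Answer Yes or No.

The MRCA of the listed taxa subtends (I,((J,(G,A)),(F,B))).
That clade also contains J, which is not in the proposed group, so the group is not monophyletic.

No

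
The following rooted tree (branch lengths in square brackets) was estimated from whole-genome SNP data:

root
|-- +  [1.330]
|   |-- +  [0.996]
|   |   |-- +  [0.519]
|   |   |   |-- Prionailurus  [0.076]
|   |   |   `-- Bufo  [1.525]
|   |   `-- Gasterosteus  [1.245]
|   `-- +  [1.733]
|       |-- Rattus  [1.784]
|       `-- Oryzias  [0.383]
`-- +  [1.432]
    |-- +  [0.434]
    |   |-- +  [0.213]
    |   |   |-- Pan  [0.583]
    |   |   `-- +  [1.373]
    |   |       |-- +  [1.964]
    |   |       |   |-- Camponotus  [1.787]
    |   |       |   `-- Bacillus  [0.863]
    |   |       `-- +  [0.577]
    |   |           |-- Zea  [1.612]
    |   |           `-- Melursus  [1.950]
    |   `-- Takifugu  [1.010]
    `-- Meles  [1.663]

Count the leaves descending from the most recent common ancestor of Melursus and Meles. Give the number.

7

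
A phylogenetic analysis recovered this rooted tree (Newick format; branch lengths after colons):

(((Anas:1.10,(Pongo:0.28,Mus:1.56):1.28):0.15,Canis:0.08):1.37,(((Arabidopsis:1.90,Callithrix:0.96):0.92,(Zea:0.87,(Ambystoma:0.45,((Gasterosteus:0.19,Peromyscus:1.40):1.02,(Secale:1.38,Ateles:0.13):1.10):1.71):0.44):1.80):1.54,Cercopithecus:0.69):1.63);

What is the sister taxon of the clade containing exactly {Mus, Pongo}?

Anas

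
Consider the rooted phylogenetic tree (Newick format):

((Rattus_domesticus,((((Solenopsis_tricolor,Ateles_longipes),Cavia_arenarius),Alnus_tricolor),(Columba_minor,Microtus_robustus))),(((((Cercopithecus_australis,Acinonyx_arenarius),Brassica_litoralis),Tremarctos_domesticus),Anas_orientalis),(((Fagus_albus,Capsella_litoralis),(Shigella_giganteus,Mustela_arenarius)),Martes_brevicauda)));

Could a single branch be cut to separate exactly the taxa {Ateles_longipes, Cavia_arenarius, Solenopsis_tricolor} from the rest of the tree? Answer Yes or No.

Yes

The most recent common ancestor of these taxa subtends ((Solenopsis_tricolor,Ateles_longipes),Cavia_arenarius).
That clade has exactly 3 tips — every listed taxon and nothing else — so the group is monophyletic.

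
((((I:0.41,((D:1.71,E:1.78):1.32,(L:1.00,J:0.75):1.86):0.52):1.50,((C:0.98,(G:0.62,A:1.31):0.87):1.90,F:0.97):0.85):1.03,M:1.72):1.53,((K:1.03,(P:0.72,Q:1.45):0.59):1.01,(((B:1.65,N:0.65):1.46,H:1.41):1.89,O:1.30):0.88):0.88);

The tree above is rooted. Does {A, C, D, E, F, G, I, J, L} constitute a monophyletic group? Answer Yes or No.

Yes

The most recent common ancestor of these taxa subtends ((I,((D,E),(L,J))),((C,(G,A)),F)).
That clade has exactly 9 tips — every listed taxon and nothing else — so the group is monophyletic.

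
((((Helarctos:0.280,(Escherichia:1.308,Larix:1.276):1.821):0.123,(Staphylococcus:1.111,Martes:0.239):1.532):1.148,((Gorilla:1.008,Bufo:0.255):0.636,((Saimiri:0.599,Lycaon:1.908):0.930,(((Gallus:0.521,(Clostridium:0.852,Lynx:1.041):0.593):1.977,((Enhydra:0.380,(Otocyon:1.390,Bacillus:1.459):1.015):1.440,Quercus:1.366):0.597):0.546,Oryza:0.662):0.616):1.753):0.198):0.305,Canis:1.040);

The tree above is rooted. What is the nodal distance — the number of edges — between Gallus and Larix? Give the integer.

10

The MRCA of Gallus and Larix is the node subtending (((Helarctos,(Escherichia,Larix)),(Staphylococcus,Martes)),((Gorilla,Bufo),((Saimiri,Lycaon),(((Gallus,(Clostridium,Lynx)),((Enhydra,(Otocyon,Bacillus)),Quercus)),Oryza)))).
From Gallus up to that node: 6 branches. From Larix up to the same node: 4 branches. Total: 6 + 4 = 10.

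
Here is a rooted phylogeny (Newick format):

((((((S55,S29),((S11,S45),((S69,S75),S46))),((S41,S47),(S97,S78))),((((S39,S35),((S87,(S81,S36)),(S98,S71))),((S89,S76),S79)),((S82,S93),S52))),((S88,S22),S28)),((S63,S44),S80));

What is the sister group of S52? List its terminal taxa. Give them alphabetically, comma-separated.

S82, S93

S52 attaches to the tree at the node subtending ((S82,S93),S52).
The other lineage descending from that same node — the sister group — is (S82,S93); its 2 tips in alphabetical order are the answer.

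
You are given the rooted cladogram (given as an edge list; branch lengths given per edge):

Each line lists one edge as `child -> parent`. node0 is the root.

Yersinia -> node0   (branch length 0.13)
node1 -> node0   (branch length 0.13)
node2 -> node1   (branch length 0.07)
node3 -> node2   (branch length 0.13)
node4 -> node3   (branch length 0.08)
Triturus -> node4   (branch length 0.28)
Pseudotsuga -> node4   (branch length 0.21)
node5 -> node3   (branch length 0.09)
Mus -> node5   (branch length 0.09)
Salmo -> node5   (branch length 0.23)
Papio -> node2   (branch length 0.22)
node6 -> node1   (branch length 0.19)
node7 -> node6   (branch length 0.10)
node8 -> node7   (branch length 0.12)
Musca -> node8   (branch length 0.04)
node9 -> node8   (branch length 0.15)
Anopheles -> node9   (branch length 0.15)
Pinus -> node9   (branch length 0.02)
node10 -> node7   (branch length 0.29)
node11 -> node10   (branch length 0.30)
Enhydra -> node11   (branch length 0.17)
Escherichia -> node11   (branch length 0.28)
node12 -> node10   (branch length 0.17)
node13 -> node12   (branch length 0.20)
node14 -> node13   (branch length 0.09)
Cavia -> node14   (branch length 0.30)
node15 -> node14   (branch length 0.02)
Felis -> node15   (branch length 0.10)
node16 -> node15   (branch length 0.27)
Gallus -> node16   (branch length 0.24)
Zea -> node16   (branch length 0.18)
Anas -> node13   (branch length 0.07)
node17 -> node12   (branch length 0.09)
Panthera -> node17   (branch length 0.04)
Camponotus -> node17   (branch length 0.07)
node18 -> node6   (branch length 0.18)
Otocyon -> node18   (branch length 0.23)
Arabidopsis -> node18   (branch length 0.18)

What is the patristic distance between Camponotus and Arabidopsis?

The path runs Camponotus → … → MRCA → … → Arabidopsis; the MRCA is the node subtending (((Musca,(Anopheles,Pinus)),((Enhydra,Escherichia),(((Cavia,(Felis,(Gallus,Zea))),Anas),(Panthera,Camponotus)))),(Otocyon,Arabidopsis)).
Branch lengths along that path: 0.07 + 0.09 + 0.17 + 0.29 + 0.10 + 0.18 + 0.18 = 1.08.

1.08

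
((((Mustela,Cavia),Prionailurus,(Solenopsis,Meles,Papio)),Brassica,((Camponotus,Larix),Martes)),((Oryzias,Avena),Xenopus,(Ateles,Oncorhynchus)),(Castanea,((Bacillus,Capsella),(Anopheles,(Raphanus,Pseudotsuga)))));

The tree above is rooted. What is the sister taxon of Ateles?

Oncorhynchus

Ateles attaches to the tree at the node subtending (Ateles,Oncorhynchus).
The other lineage descending from that same node — the sister group — is the single tip Oncorhynchus.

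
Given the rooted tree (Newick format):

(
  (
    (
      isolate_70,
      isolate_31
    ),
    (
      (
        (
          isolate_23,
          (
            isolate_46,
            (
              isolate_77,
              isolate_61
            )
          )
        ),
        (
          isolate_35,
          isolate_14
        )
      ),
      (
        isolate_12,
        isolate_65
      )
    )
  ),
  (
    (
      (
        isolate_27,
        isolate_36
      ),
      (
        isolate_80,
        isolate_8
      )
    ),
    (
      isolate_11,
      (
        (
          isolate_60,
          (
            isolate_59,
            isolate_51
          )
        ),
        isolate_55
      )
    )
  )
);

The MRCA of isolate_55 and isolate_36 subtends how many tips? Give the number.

9

The MRCA of isolate_55 and isolate_36 is the node subtending (((isolate_27,isolate_36),(isolate_80,isolate_8)),(isolate_11,((isolate_60,(isolate_59,isolate_51)),isolate_55))).
That clade contains 9 terminal taxa: isolate_11, isolate_27, isolate_36, isolate_51, isolate_55, isolate_59, isolate_60, isolate_8, isolate_80.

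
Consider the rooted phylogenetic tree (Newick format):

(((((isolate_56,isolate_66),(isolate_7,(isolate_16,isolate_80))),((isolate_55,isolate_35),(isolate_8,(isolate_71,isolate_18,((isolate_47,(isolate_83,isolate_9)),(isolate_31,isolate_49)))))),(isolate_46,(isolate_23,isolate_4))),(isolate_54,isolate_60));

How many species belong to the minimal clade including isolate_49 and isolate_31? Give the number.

The MRCA of isolate_49 and isolate_31 is the node subtending (isolate_31,isolate_49).
That clade contains 2 terminal taxa: isolate_31, isolate_49.

2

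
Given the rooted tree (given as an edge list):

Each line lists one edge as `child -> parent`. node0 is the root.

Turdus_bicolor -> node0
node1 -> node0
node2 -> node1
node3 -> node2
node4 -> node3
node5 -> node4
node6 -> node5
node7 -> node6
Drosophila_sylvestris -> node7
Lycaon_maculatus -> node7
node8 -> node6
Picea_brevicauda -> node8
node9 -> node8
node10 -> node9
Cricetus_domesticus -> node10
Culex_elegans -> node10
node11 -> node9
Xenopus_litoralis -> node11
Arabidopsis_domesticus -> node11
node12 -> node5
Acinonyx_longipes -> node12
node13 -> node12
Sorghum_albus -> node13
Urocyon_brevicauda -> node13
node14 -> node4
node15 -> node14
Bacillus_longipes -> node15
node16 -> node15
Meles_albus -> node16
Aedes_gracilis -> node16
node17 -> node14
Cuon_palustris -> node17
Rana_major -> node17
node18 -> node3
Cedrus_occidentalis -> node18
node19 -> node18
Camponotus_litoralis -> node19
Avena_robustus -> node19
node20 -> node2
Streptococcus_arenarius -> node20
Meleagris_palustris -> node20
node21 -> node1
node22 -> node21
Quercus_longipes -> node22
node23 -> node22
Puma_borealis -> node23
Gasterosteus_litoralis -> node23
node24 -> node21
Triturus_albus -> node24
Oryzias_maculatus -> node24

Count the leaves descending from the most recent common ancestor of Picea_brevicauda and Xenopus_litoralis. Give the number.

5

The MRCA of Picea_brevicauda and Xenopus_litoralis is the node subtending (Picea_brevicauda,((Cricetus_domesticus,Culex_elegans),(Xenopus_litoralis,Arabidopsis_domesticus))).
That clade contains 5 terminal taxa: Arabidopsis_domesticus, Cricetus_domesticus, Culex_elegans, Picea_brevicauda, Xenopus_litoralis.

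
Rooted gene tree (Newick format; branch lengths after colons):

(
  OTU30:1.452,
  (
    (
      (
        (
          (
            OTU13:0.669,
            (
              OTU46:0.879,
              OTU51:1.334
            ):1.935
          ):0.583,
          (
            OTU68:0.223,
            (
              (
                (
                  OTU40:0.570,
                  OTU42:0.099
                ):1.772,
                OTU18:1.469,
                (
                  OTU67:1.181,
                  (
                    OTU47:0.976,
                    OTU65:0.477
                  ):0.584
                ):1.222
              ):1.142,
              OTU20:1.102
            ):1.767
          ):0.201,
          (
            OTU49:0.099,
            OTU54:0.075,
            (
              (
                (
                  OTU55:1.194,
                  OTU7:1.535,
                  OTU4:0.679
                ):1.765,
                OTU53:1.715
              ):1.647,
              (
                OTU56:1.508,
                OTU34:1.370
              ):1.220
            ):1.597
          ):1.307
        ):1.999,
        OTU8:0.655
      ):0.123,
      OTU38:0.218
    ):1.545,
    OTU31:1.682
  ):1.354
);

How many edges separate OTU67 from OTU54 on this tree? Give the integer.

The MRCA of OTU67 and OTU54 is the node subtending ((OTU13,(OTU46,OTU51)),(OTU68,(((OTU40,OTU42),OTU18,(OTU67,(OTU47,OTU65))),OTU20)),(OTU49,OTU54,(((OTU55,OTU7,OTU4),OTU53),(OTU56,OTU34)))).
From OTU67 up to that node: 5 branches. From OTU54 up to the same node: 2 branches. Total: 5 + 2 = 7.

7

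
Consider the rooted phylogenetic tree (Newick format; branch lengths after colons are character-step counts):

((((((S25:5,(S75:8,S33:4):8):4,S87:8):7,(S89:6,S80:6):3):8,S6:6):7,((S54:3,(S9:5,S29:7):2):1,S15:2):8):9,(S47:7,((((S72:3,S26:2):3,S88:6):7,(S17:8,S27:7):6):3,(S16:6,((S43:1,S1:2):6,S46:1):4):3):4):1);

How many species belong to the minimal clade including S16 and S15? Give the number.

The MRCA of S16 and S15 is the root, so the clade is the entire tree.
That clade contains 21 terminal taxa: S1, S15, S16, S17, S25, S26, S27, S29, S33, S43, S46, S47, S54, S6, S72, S75, S80, S87, S88, S89, S9.

21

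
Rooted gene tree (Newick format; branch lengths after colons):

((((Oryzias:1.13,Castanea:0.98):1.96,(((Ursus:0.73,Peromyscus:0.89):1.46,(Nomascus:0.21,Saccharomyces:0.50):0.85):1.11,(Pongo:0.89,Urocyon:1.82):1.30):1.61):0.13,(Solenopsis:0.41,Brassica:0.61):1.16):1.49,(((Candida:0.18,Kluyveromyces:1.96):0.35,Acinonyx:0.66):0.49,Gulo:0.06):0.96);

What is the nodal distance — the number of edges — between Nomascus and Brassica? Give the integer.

7

The MRCA of Nomascus and Brassica is the node subtending (((Oryzias,Castanea),(((Ursus,Peromyscus),(Nomascus,Saccharomyces)),(Pongo,Urocyon))),(Solenopsis,Brassica)).
From Nomascus up to that node: 5 branches. From Brassica up to the same node: 2 branches. Total: 5 + 2 = 7.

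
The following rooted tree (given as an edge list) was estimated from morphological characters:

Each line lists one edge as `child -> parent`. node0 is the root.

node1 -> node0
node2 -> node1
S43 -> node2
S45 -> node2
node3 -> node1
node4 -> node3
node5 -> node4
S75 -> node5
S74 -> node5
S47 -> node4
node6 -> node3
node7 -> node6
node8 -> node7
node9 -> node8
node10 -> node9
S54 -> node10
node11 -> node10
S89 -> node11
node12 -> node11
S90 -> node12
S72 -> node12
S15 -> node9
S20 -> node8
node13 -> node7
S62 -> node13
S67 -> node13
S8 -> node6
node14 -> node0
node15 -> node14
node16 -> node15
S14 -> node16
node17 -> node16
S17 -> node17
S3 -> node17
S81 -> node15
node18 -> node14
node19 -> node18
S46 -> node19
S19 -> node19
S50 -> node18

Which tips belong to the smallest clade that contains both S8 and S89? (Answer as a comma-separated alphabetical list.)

S15, S20, S54, S62, S67, S72, S8, S89, S90

Tracing S8: it sits inside (((((S54,(S89,(S90,S72))),S15),S20),(S62,S67)),S8).
Tracing S89: it sits inside (S89,(S90,S72)).
The smallest clade enclosing both is (((((S54,(S89,(S90,S72))),S15),S20),(S62,S67)),S8); the answer is its 9 terminal taxa in alphabetical order.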